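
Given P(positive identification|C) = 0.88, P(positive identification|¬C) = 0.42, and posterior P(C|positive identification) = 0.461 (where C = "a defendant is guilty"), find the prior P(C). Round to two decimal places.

Bayes' rule in odds form gives O(C|E) = O(C)·[P(E|C)/P(E|¬C)], hence O(C) = O(C|E)/LR.
Posterior odds = 0.461/(1−0.461) = 0.8553. LR = 0.88/0.42 = 2.0952.
Prior odds = 0.8553/2.0952 = 0.4082, so P(C) = 0.4082/(1+0.4082) ≈ 0.29.

P(C) = 0.29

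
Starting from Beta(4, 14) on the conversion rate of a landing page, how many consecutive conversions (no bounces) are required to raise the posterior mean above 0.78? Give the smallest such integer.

k = 46

After k conversions and 0 bounces the posterior is Beta(4+k, 14), with mean (4+k)/(4+14+k).
Set (4+k)/(18+k) > 0.78 and solve: k > (0.78·18 − 4)/(1 − 0.78) = 45.636.
The smallest integer exceeding 45.636 is 46.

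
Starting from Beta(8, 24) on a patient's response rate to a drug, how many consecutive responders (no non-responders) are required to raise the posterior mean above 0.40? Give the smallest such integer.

After k responders and 0 non-responders the posterior is Beta(8+k, 24), with mean (8+k)/(8+24+k).
Set (8+k)/(32+k) > 0.40 and solve: k > (0.40·32 − 8)/(1 − 0.40) = 8.000.
The smallest integer exceeding 8.000 is 9, and checking k=9: (17)/(41) = 0.4146 > 0.40.

k = 9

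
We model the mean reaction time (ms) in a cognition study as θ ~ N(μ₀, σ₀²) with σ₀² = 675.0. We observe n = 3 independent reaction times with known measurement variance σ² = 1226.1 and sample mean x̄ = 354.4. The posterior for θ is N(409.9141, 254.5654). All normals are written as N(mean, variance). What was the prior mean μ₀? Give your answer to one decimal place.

The posterior mean is a precision-weighted average: μ_n = (τ₀μ₀ + τ_data·x̄)/(τ₀+τ_data), with τ₀=1/σ₀² and τ_data=n/σ².
Here τ₀ = 1/675.0 = 0.001481 and τ_data = 3/1226.1 = 0.002447, so τ_n = 0.003928.
Rearranging for μ₀: μ₀ = (μ_n·τ_n − τ_data·x̄)/τ₀ = (409.9141·0.003928 − 0.002447·354.4) / 0.001481 = 0.742926/0.001481 ≈ 501.6.

μ₀ = 501.6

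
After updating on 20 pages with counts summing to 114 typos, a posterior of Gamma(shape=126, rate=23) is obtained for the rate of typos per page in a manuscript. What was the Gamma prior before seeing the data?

A Gamma(α, β) prior (rate parametrization) on a Poisson rate with n observations summing to S gives posterior Gamma(α+S, β+n).
So α = 126 − 114 = 12 and β = 23 − 20 = 3.

Gamma(shape=12, rate=3)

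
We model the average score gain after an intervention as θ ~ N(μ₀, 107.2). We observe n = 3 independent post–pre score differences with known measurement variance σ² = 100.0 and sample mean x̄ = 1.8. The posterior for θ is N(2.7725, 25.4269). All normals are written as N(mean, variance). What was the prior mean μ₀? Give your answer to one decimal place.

μ₀ = 5.9

The posterior mean is a precision-weighted average: μ_n = (τ₀μ₀ + τ_data·x̄)/(τ₀+τ_data), with τ₀=1/σ₀² and τ_data=n/σ².
Here τ₀ = 1/107.2 = 0.009328 and τ_data = 3/100.0 = 0.030000, so τ_n = 0.039328.
Rearranging for μ₀: μ₀ = (μ_n·τ_n − τ_data·x̄)/τ₀ = (2.7725·0.039328 − 0.030000·1.8) / 0.009328 = 0.055037/0.009328 ≈ 5.9.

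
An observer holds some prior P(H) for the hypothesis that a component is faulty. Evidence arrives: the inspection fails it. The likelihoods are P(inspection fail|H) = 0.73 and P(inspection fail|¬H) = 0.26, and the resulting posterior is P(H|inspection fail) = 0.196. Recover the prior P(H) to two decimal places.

P(H) = 0.08

Bayes' rule in odds form gives O(H|E) = O(H)·[P(E|H)/P(E|¬H)], hence O(H) = O(H|E)/LR.
Posterior odds = 0.196/(1−0.196) = 0.2438. LR = 0.73/0.26 = 2.8077.
Prior odds = 0.2438/2.8077 = 0.0868, so P(H) = 0.0868/(1+0.0868) ≈ 0.08.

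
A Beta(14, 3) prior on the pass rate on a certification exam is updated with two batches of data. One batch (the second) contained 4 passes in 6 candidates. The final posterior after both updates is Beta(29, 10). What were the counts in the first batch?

11 passes and 5 failures

Because Beta–binomial updating is additive in the counts, the combined data contributed (α_post−α_prior, β_post−β_prior) successes and failures.
Total across both batches: 29−14=15 passes, 10−3=7 failures.
Subtract the second batch: 15−4=11 passes and 7−2=5 failures.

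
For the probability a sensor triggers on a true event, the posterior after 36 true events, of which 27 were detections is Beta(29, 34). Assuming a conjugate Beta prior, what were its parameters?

Beta(2, 25)

Beta is conjugate to the binomial likelihood: posterior = Beta(a+s, b+f).
So a = 29 − 27 = 2 and b = 34 − 9 = 25.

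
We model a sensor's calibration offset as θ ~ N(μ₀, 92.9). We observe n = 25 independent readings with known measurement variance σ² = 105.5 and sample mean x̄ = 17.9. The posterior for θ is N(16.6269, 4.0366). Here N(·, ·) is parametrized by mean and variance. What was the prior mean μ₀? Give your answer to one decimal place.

With known observation variance, the Normal–Normal posterior has precision τ_n = τ₀ + n/σ² and mean μ_n = (τ₀μ₀ + (n/σ²)x̄)/τ_n.
Here τ₀ = 1/92.9 = 0.010764 and τ_data = 25/105.5 = 0.236967, so τ_n = 0.247731.
Rearranging for μ₀: μ₀ = (μ_n·τ_n − τ_data·x̄)/τ₀ = (16.6269·0.247731 − 0.236967·17.9) / 0.010764 = -0.122711/0.010764 ≈ -11.4.

μ₀ = -11.4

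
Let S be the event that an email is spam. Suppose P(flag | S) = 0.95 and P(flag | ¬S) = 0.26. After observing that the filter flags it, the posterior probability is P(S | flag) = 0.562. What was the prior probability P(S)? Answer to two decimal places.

In odds form, posterior odds = prior odds × likelihood ratio, so prior odds = posterior odds ÷ LR.
Posterior odds = 0.562/(1−0.562) = 1.2831. LR = 0.95/0.26 = 3.6538.
Prior odds = 1.2831/3.6538 = 0.3512, so P(S) = 0.3512/(1+0.3512) ≈ 0.26.

P(S) = 0.26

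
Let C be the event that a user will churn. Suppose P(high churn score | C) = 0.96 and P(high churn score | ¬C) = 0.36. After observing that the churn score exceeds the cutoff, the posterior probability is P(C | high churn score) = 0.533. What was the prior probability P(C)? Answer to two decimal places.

In odds form, posterior odds = prior odds × likelihood ratio, so prior odds = posterior odds ÷ LR.
Posterior odds = 0.533/(1−0.533) = 1.1413. LR = 0.96/0.36 = 2.6667.
Prior odds = 1.1413/2.6667 = 0.4280, so P(C) = 0.4280/(1+0.4280) ≈ 0.30.

P(C) = 0.30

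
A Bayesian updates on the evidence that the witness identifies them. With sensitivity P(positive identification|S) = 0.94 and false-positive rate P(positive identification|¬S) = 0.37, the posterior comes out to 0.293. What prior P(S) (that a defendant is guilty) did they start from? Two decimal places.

In odds form, posterior odds = prior odds × likelihood ratio, so prior odds = posterior odds ÷ LR.
Posterior odds = 0.293/(1−0.293) = 0.4144. LR = 0.94/0.37 = 2.5405.
Prior odds = 0.4144/2.5405 = 0.1631, so P(S) = 0.1631/(1+0.1631) ≈ 0.14.

P(S) = 0.14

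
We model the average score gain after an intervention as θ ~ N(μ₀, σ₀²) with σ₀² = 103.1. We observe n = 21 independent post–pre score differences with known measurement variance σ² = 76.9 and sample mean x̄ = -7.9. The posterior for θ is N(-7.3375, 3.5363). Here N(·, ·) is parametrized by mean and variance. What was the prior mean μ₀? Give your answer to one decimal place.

μ₀ = 8.5

The posterior mean is a precision-weighted average: μ_n = (τ₀μ₀ + τ_data·x̄)/(τ₀+τ_data), with τ₀=1/σ₀² and τ_data=n/σ².
Here τ₀ = 1/103.1 = 0.009699 and τ_data = 21/76.9 = 0.273082, so τ_n = 0.282781.
Rearranging for μ₀: μ₀ = (μ_n·τ_n − τ_data·x̄)/τ₀ = (-7.3375·0.282781 − 0.273082·-7.9) / 0.009699 = 0.082442/0.009699 ≈ 8.5.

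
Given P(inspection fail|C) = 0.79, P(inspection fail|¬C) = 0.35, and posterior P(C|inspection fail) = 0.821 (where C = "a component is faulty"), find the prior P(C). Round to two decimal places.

In odds form, posterior odds = prior odds × likelihood ratio, so prior odds = posterior odds ÷ LR.
Posterior odds = 0.821/(1−0.821) = 4.5866. LR = 0.79/0.35 = 2.2571.
Prior odds = 4.5866/2.2571 = 2.0321, so P(C) = 2.0321/(1+2.0321) ≈ 0.67.

P(C) = 0.67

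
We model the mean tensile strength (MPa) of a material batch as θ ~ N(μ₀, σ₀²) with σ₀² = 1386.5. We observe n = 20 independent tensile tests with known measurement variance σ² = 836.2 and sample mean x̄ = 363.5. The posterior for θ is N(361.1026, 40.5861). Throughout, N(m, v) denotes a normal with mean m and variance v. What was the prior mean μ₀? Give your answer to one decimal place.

μ₀ = 281.6

With known observation variance, the Normal–Normal posterior has precision τ_n = τ₀ + n/σ² and mean μ_n = (τ₀μ₀ + (n/σ²)x̄)/τ_n.
Here τ₀ = 1/1386.5 = 0.000721 and τ_data = 20/836.2 = 0.023918, so τ_n = 0.024639.
Rearranging for μ₀: μ₀ = (μ_n·τ_n − τ_data·x̄)/τ₀ = (361.1026·0.024639 − 0.023918·363.5) / 0.000721 = 0.203014/0.000721 ≈ 281.6.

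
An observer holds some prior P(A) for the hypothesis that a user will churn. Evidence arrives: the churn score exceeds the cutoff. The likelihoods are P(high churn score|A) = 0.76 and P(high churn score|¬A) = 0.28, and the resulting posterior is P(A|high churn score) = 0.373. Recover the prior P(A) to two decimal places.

P(A) = 0.18

Bayes' rule in odds form gives O(A|E) = O(A)·[P(E|A)/P(E|¬A)], hence O(A) = O(A|E)/LR.
Posterior odds = 0.373/(1−0.373) = 0.5949. LR = 0.76/0.28 = 2.7143.
Prior odds = 0.5949/2.7143 = 0.2192, so P(A) = 0.2192/(1+0.2192) ≈ 0.18.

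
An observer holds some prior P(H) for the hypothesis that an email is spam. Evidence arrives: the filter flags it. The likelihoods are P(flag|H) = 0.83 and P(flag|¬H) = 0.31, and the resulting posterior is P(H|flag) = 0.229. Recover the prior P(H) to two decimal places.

Bayes' rule in odds form gives O(H|E) = O(H)·[P(E|H)/P(E|¬H)], hence O(H) = O(H|E)/LR.
Posterior odds = 0.229/(1−0.229) = 0.2970. LR = 0.83/0.31 = 2.6774.
Prior odds = 0.2970/2.6774 = 0.1109, so P(H) = 0.1109/(1+0.1109) ≈ 0.10.

P(H) = 0.10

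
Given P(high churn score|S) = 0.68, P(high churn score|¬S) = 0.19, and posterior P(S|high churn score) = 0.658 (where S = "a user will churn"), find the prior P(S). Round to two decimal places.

In odds form, posterior odds = prior odds × likelihood ratio, so prior odds = posterior odds ÷ LR.
Posterior odds = 0.658/(1−0.658) = 1.9240. LR = 0.68/0.19 = 3.5789.
Prior odds = 1.9240/3.5789 = 0.5376, so P(S) = 0.5376/(1+0.5376) ≈ 0.35.

P(S) = 0.35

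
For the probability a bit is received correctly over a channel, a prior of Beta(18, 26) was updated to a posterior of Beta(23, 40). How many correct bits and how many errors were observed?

5 correct bits and 14 errors

Beta is conjugate to the binomial likelihood: posterior = Beta(α+s, β+f).
So s = 23 − 18 = 5 and f = 40 − 26 = 14.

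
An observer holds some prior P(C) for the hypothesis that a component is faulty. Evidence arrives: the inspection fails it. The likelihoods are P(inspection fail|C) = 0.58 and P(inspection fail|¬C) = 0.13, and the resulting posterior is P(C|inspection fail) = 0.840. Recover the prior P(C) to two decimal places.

Bayes' rule in odds form gives O(C|E) = O(C)·[P(E|C)/P(E|¬C)], hence O(C) = O(C|E)/LR.
Posterior odds = 0.840/(1−0.840) = 5.2500. LR = 0.58/0.13 = 4.4615.
Prior odds = 5.2500/4.4615 = 1.1767, so P(C) = 1.1767/(1+1.1767) ≈ 0.54.

P(C) = 0.54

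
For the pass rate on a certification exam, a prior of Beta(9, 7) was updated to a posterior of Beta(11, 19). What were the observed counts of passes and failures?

2 passes and 12 failures

Under Beta–binomial conjugacy the posterior parameters are (α+s, β+f).
So s = 11 − 9 = 2 and f = 19 − 7 = 12.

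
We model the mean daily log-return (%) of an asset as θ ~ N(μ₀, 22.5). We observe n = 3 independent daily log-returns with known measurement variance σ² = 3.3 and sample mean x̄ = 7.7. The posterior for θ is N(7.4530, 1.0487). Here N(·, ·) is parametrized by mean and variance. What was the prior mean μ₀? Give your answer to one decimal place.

The posterior mean is a precision-weighted average: μ_n = (τ₀μ₀ + τ_data·x̄)/(τ₀+τ_data), with τ₀=1/σ₀² and τ_data=n/σ².
Here τ₀ = 1/22.5 = 0.044444 and τ_data = 3/3.3 = 0.909091, so τ_n = 0.953535.
Rearranging for μ₀: μ₀ = (μ_n·τ_n − τ_data·x̄)/τ₀ = (7.4530·0.953535 − 0.909091·7.7) / 0.044444 = 0.106696/0.044444 ≈ 2.4.

μ₀ = 2.4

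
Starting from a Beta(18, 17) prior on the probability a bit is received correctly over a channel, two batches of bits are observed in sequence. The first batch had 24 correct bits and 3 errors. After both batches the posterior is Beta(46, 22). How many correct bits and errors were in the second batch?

Sequential conjugate updates are equivalent to a single update on the pooled data, so total successes = posterior α − prior α and total failures = posterior β − prior β.
Total across both batches: 46−18=28 correct bits, 22−17=5 errors.
Subtract the first batch: 28−24=4 correct bits and 5−3=2 errors.

4 correct bits and 2 errors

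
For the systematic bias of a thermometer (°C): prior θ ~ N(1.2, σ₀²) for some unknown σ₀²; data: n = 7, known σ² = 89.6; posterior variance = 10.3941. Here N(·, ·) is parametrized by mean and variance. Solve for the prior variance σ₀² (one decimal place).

σ₀² = 55.3

Posterior precision equals prior precision plus data precision: 1/σ_n² = 1/σ₀² + n/σ².
So 1/σ₀² = 1/10.3941 − 7/89.6 = 0.096208 − 0.078125 = 0.018083.
Hence σ₀² = 1/0.018083 ≈ 55.3.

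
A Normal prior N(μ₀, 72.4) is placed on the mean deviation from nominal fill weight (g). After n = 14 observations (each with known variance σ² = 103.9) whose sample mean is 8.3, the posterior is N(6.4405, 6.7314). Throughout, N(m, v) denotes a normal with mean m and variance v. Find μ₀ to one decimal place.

μ₀ = -11.7

With known observation variance, the Normal–Normal posterior has precision τ_n = τ₀ + n/σ² and mean μ_n = (τ₀μ₀ + (n/σ²)x̄)/τ_n.
Here τ₀ = 1/72.4 = 0.013812 and τ_data = 14/103.9 = 0.134745, so τ_n = 0.148557.
Rearranging for μ₀: μ₀ = (μ_n·τ_n − τ_data·x̄)/τ₀ = (6.4405·0.148557 − 0.134745·8.3) / 0.013812 = -0.161602/0.013812 ≈ -11.7.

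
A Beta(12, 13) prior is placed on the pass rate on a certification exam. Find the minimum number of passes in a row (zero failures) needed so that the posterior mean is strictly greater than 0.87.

k = 76

After k passes and 0 failures the posterior is Beta(12+k, 13), with mean (12+k)/(12+13+k).
Set (12+k)/(25+k) > 0.87 and solve: k > (0.87·25 − 12)/(1 − 0.87) = 75.000.
The smallest integer exceeding 75.000 is 76.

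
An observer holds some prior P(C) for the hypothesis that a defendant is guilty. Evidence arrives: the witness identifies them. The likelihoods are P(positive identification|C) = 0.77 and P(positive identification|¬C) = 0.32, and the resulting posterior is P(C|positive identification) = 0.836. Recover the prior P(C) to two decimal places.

P(C) = 0.68

Bayes' rule in odds form gives O(C|E) = O(C)·[P(E|C)/P(E|¬C)], hence O(C) = O(C|E)/LR.
Posterior odds = 0.836/(1−0.836) = 5.0976. LR = 0.77/0.32 = 2.4062.
Prior odds = 5.0976/2.4062 = 2.1185, so P(C) = 2.1185/(1+2.1185) ≈ 0.68.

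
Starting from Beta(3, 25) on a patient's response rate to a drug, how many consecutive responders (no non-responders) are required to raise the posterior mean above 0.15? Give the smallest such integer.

k = 2

After k responders and 0 non-responders the posterior is Beta(3+k, 25), with mean (3+k)/(3+25+k).
Set (3+k)/(28+k) > 0.15 and solve: k > (0.15·28 − 3)/(1 − 0.15) = 1.412.
The smallest integer exceeding 1.412 is 2.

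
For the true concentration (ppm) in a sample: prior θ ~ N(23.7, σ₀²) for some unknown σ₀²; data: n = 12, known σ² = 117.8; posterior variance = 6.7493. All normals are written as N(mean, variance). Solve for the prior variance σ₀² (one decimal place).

σ₀² = 21.6

For the Normal–Normal model with known σ², precisions add: τ_n = τ₀ + n/σ².
So 1/σ₀² = 1/6.7493 − 12/117.8 = 0.148164 − 0.101868 = 0.046296.
Hence σ₀² = 1/0.046296 ≈ 21.6.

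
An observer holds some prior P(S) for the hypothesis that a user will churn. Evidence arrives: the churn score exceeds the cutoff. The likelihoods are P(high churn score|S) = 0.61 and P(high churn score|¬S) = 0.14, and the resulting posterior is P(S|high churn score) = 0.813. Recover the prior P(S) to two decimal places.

P(S) = 0.50

Bayes' rule in odds form gives O(S|E) = O(S)·[P(E|S)/P(E|¬S)], hence O(S) = O(S|E)/LR.
Posterior odds = 0.813/(1−0.813) = 4.3476. LR = 0.61/0.14 = 4.3571.
Prior odds = 4.3476/4.3571 = 0.9978, so P(S) = 0.9978/(1+0.9978) ≈ 0.50.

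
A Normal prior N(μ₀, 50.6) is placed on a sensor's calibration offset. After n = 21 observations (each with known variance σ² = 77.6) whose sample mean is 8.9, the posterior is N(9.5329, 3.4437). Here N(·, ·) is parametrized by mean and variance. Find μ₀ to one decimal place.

The posterior mean is a precision-weighted average: μ_n = (τ₀μ₀ + τ_data·x̄)/(τ₀+τ_data), with τ₀=1/σ₀² and τ_data=n/σ².
Here τ₀ = 1/50.6 = 0.019763 and τ_data = 21/77.6 = 0.270619, so τ_n = 0.290382.
Rearranging for μ₀: μ₀ = (μ_n·τ_n − τ_data·x̄)/τ₀ = (9.5329·0.290382 − 0.270619·8.9) / 0.019763 = 0.359673/0.019763 ≈ 18.2.

μ₀ = 18.2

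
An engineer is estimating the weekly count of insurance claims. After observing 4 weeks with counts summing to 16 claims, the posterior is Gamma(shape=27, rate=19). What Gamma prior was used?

Gamma(shape=11, rate=15)

A Gamma(α, β) prior (rate parametrization) on a Poisson rate with n observations summing to S gives posterior Gamma(α+S, β+n).
So α = 27 − 16 = 11 and β = 19 − 4 = 15.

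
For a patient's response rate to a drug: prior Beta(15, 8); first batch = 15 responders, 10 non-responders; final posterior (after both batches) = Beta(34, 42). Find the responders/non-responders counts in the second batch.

4 responders and 24 non-responders

Sequential conjugate updates are equivalent to a single update on the pooled data, so total successes = posterior α − prior α and total failures = posterior β − prior β.
Total across both batches: 34−15=19 responders, 42−8=34 non-responders.
Subtract the first batch: 19−15=4 responders and 34−10=24 non-responders.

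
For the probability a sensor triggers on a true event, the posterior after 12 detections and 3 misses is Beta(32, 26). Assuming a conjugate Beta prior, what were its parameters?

Beta(20, 23)

Beta is conjugate to the binomial likelihood: posterior = Beta(a+s, b+f).
Subtract the data counts: 32−12=20, 26−3=23.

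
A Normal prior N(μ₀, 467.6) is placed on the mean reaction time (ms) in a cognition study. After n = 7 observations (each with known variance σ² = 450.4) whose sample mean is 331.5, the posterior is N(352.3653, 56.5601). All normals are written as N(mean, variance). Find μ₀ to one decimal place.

μ₀ = 504.0

The posterior mean is a precision-weighted average: μ_n = (τ₀μ₀ + τ_data·x̄)/(τ₀+τ_data), with τ₀=1/σ₀² and τ_data=n/σ².
Here τ₀ = 1/467.6 = 0.002139 and τ_data = 7/450.4 = 0.015542, so τ_n = 0.017681.
Rearranging for μ₀: μ₀ = (μ_n·τ_n − τ_data·x̄)/τ₀ = (352.3653·0.017681 − 0.015542·331.5) / 0.002139 = 1.077998/0.002139 ≈ 504.0.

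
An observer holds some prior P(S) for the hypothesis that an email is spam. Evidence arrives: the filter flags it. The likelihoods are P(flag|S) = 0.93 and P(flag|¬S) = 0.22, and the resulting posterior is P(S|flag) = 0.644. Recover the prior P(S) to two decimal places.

P(S) = 0.30

In odds form, posterior odds = prior odds × likelihood ratio, so prior odds = posterior odds ÷ LR.
Posterior odds = 0.644/(1−0.644) = 1.8090. LR = 0.93/0.22 = 4.2273.
Prior odds = 1.8090/4.2273 = 0.4279, so P(S) = 0.4279/(1+0.4279) ≈ 0.30.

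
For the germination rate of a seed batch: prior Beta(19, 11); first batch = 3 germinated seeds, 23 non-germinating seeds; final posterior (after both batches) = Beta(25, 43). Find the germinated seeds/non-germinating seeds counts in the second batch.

3 germinated seeds and 9 non-germinating seeds

Because Beta–binomial updating is additive in the counts, the combined data contributed (α_post−α_prior, β_post−β_prior) successes and failures.
Total across both batches: 25−19=6 germinated seeds, 43−11=32 non-germinating seeds.
Subtract the first batch: 6−3=3 germinated seeds and 32−23=9 non-germinating seeds.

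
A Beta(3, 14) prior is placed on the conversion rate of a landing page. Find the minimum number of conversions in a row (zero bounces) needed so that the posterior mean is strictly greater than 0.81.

After k conversions and 0 bounces the posterior is Beta(3+k, 14), with mean (3+k)/(3+14+k).
Set (3+k)/(17+k) > 0.81 and solve: k > (0.81·17 − 3)/(1 − 0.81) = 56.684.
The smallest integer exceeding 56.684 is 57.

k = 57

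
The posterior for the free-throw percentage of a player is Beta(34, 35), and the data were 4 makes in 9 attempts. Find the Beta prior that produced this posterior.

Beta(30, 30)

Under Beta–binomial conjugacy the posterior parameters are (a+s, b+f).
So a = 34 − 4 = 30 and b = 35 − 5 = 30.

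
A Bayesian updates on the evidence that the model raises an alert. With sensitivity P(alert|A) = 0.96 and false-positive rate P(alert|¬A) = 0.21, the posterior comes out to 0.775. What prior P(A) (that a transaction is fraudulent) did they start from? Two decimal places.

Bayes' rule in odds form gives O(A|E) = O(A)·[P(E|A)/P(E|¬A)], hence O(A) = O(A|E)/LR.
Posterior odds = 0.775/(1−0.775) = 3.4444. LR = 0.96/0.21 = 4.5714.
Prior odds = 3.4444/4.5714 = 0.7535, so P(A) = 0.7535/(1+0.7535) ≈ 0.43.

P(A) = 0.43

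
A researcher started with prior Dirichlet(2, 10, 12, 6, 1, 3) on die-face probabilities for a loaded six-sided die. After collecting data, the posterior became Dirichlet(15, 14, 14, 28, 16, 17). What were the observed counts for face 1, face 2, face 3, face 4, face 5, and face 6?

counts (13, 4, 2, 22, 15, 14)

For a Dirichlet(α) prior with multinomial counts c, the posterior is Dirichlet(α + c) componentwise.
Counts are posterior − prior componentwise: 15−2=13, 14−10=4, 14−12=2, 28−6=22, 16−1=15, 17−3=14.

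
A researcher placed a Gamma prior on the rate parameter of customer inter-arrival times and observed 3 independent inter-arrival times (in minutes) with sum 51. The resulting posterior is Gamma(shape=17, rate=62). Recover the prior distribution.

Gamma(shape=14, rate=11)

Gamma–exponential conjugacy: posterior shape = α + n, posterior rate = β + Σtᵢ.
So α = 17 − 3 = 14 and β = 62 − 51 = 11.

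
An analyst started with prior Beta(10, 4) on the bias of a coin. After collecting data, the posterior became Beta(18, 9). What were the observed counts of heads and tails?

A Beta(a, b) prior with s successes and f failures in binomial data gives a Beta(a+s, b+f) posterior.
Match parameters: s=18−10=8, f=9−4=5.

8 heads and 5 tails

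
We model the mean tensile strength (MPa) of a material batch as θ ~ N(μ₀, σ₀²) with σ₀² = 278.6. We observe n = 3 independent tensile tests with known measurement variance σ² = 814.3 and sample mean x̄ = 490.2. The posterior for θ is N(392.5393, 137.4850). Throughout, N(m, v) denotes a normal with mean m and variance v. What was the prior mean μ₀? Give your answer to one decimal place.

With known observation variance, the Normal–Normal posterior has precision τ_n = τ₀ + n/σ² and mean μ_n = (τ₀μ₀ + (n/σ²)x̄)/τ_n.
Here τ₀ = 1/278.6 = 0.003589 and τ_data = 3/814.3 = 0.003684, so τ_n = 0.007273.
Rearranging for μ₀: μ₀ = (μ_n·τ_n − τ_data·x̄)/τ₀ = (392.5393·0.007273 − 0.003684·490.2) / 0.003589 = 1.049042/0.003589 ≈ 292.3.

μ₀ = 292.3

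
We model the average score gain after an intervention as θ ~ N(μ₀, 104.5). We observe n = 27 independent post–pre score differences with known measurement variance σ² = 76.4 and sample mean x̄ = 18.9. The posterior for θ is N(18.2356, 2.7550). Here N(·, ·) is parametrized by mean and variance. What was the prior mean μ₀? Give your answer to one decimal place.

μ₀ = -6.3

The posterior mean is a precision-weighted average: μ_n = (τ₀μ₀ + τ_data·x̄)/(τ₀+τ_data), with τ₀=1/σ₀² and τ_data=n/σ².
Here τ₀ = 1/104.5 = 0.009569 and τ_data = 27/76.4 = 0.353403, so τ_n = 0.362972.
Rearranging for μ₀: μ₀ = (μ_n·τ_n − τ_data·x̄)/τ₀ = (18.2356·0.362972 − 0.353403·18.9) / 0.009569 = -0.060304/0.009569 ≈ -6.3.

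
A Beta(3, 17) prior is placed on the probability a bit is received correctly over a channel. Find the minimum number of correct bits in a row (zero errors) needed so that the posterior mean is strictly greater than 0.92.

k = 193

After k correct bits and 0 errors the posterior is Beta(3+k, 17), with mean (3+k)/(3+17+k).
Set (3+k)/(20+k) > 0.92 and solve: k > (0.92·20 − 3)/(1 − 0.92) = 192.500.
The smallest integer exceeding 192.500 is 193.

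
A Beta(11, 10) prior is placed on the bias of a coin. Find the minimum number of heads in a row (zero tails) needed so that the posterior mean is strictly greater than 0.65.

After k heads and 0 tails the posterior is Beta(11+k, 10), with mean (11+k)/(11+10+k).
Set (11+k)/(21+k) > 0.65 and solve: k > (0.65·21 − 11)/(1 − 0.65) = 7.571.
The smallest integer exceeding 7.571 is 8.

k = 8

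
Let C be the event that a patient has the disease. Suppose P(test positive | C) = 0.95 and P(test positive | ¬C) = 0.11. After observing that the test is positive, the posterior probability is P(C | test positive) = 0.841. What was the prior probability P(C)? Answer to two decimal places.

In odds form, posterior odds = prior odds × likelihood ratio, so prior odds = posterior odds ÷ LR.
Posterior odds = 0.841/(1−0.841) = 5.2893. LR = 0.95/0.11 = 8.6364.
Prior odds = 5.2893/8.6364 = 0.6124, so P(C) = 0.6124/(1+0.6124) ≈ 0.38.

P(C) = 0.38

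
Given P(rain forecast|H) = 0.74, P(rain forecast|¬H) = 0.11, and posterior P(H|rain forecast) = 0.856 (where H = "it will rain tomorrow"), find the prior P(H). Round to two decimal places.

P(H) = 0.47

In odds form, posterior odds = prior odds × likelihood ratio, so prior odds = posterior odds ÷ LR.
Posterior odds = 0.856/(1−0.856) = 5.9444. LR = 0.74/0.11 = 6.7273.
Prior odds = 5.9444/6.7273 = 0.8836, so P(H) = 0.8836/(1+0.8836) ≈ 0.47.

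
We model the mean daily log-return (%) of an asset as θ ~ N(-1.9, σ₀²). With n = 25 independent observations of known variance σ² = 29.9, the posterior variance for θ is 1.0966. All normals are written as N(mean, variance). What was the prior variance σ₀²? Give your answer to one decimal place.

σ₀² = 13.2

Posterior precision equals prior precision plus data precision: 1/σ_n² = 1/σ₀² + n/σ².
So 1/σ₀² = 1/1.0966 − 25/29.9 = 0.911910 − 0.836120 = 0.075790.
Hence σ₀² = 1/0.075790 ≈ 13.2.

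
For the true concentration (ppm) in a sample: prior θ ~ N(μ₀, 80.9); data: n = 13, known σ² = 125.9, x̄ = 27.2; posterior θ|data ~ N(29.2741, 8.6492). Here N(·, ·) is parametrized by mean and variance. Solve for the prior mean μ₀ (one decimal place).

μ₀ = 46.6

With known observation variance, the Normal–Normal posterior has precision τ_n = τ₀ + n/σ² and mean μ_n = (τ₀μ₀ + (n/σ²)x̄)/τ_n.
Here τ₀ = 1/80.9 = 0.012361 and τ_data = 13/125.9 = 0.103257, so τ_n = 0.115618.
Rearranging for μ₀: μ₀ = (μ_n·τ_n − τ_data·x̄)/τ₀ = (29.2741·0.115618 − 0.103257·27.2) / 0.012361 = 0.576022/0.012361 ≈ 46.6.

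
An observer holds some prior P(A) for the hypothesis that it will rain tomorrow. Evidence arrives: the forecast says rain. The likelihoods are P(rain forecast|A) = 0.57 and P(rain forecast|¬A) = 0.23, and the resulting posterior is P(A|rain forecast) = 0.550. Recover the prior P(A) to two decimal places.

Bayes' rule in odds form gives O(A|E) = O(A)·[P(E|A)/P(E|¬A)], hence O(A) = O(A|E)/LR.
Posterior odds = 0.550/(1−0.550) = 1.2222. LR = 0.57/0.23 = 2.4783.
Prior odds = 1.2222/2.4783 = 0.4932, so P(A) = 0.4932/(1+0.4932) ≈ 0.33.

P(A) = 0.33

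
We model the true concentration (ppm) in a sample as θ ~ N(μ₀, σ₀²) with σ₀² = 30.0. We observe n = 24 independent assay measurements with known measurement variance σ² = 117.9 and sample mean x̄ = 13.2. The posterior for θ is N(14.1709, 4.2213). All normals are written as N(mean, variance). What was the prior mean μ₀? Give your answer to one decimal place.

The posterior mean is a precision-weighted average: μ_n = (τ₀μ₀ + τ_data·x̄)/(τ₀+τ_data), with τ₀=1/σ₀² and τ_data=n/σ².
Here τ₀ = 1/30.0 = 0.033333 and τ_data = 24/117.9 = 0.203562, so τ_n = 0.236895.
Rearranging for μ₀: μ₀ = (μ_n·τ_n − τ_data·x̄)/τ₀ = (14.1709·0.236895 − 0.203562·13.2) / 0.033333 = 0.669997/0.033333 ≈ 20.1.

μ₀ = 20.1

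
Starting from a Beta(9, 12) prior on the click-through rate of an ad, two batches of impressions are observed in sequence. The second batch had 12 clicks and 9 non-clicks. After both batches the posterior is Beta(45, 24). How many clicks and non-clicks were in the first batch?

Sequential conjugate updates are equivalent to a single update on the pooled data, so total successes = posterior α − prior α and total failures = posterior β − prior β.
Total across both batches: 45−9=36 clicks, 24−12=12 non-clicks.
Subtract the second batch: 36−12=24 clicks and 12−9=3 non-clicks.

24 clicks and 3 non-clicks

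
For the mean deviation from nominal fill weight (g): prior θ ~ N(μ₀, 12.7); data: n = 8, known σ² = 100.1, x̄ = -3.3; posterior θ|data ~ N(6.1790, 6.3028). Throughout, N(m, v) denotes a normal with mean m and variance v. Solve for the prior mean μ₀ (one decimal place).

The posterior mean is a precision-weighted average: μ_n = (τ₀μ₀ + τ_data·x̄)/(τ₀+τ_data), with τ₀=1/σ₀² and τ_data=n/σ².
Here τ₀ = 1/12.7 = 0.078740 and τ_data = 8/100.1 = 0.079920, so τ_n = 0.158660.
Rearranging for μ₀: μ₀ = (μ_n·τ_n − τ_data·x̄)/τ₀ = (6.1790·0.158660 − 0.079920·-3.3) / 0.078740 = 1.244096/0.078740 ≈ 15.8.

μ₀ = 15.8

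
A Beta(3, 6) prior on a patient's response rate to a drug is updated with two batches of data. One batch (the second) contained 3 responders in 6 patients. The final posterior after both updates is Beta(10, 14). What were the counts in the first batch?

Because Beta–binomial updating is additive in the counts, the combined data contributed (α_post−α_prior, β_post−β_prior) successes and failures.
Total across both batches: 10−3=7 responders, 14−6=8 non-responders.
Subtract the second batch: 7−3=4 responders and 8−3=5 non-responders.

4 responders and 5 non-responders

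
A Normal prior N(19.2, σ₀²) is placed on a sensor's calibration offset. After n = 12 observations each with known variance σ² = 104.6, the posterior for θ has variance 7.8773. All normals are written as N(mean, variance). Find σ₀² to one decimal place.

σ₀² = 81.8

For the Normal–Normal model with known σ², precisions add: τ_n = τ₀ + n/σ².
So 1/σ₀² = 1/7.8773 − 12/104.6 = 0.126947 − 0.114723 = 0.012224.
Hence σ₀² = 1/0.012224 ≈ 81.8.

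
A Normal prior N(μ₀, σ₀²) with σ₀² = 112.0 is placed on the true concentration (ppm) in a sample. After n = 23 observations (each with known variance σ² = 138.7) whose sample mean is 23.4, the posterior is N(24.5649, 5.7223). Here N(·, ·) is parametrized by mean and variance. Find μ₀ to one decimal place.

μ₀ = 46.2

The posterior mean is a precision-weighted average: μ_n = (τ₀μ₀ + τ_data·x̄)/(τ₀+τ_data), with τ₀=1/σ₀² and τ_data=n/σ².
Here τ₀ = 1/112.0 = 0.008929 and τ_data = 23/138.7 = 0.165826, so τ_n = 0.174755.
Rearranging for μ₀: μ₀ = (μ_n·τ_n − τ_data·x̄)/τ₀ = (24.5649·0.174755 − 0.165826·23.4) / 0.008929 = 0.412511/0.008929 ≈ 46.2.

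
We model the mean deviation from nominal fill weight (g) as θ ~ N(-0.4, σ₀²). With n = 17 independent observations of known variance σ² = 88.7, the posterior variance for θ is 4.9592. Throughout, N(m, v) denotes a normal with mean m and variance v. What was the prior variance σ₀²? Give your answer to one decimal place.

σ₀² = 100.1

For the Normal–Normal model with known σ², precisions add: τ_n = τ₀ + n/σ².
So 1/σ₀² = 1/4.9592 − 17/88.7 = 0.201645 − 0.191657 = 0.009988.
Hence σ₀² = 1/0.009988 ≈ 100.1.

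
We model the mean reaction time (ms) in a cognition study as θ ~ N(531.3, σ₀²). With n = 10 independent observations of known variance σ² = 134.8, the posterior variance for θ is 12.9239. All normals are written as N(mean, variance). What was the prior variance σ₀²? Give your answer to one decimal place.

σ₀² = 313.3

For the Normal–Normal model with known σ², precisions add: τ_n = τ₀ + n/σ².
So 1/σ₀² = 1/12.9239 − 10/134.8 = 0.077376 − 0.074184 = 0.003192.
Hence σ₀² = 1/0.003192 ≈ 313.3.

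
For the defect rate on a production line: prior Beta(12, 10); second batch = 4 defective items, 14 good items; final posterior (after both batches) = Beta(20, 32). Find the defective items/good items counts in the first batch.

Because Beta–binomial updating is additive in the counts, the combined data contributed (α_post−α_prior, β_post−β_prior) successes and failures.
Total across both batches: 20−12=8 defective items, 32−10=22 good items.
Subtract the second batch: 8−4=4 defective items and 22−14=8 good items.

4 defective items and 8 good items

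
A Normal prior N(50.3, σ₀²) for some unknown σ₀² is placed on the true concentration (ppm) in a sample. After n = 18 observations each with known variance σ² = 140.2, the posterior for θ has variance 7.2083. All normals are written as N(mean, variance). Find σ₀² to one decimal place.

Posterior precision equals prior precision plus data precision: 1/σ_n² = 1/σ₀² + n/σ².
So 1/σ₀² = 1/7.2083 − 18/140.2 = 0.138729 − 0.128388 = 0.010341.
Hence σ₀² = 1/0.010341 ≈ 96.7.

σ₀² = 96.7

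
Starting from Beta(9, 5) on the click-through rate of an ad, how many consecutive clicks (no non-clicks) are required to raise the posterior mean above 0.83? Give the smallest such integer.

k = 16

After k clicks and 0 non-clicks the posterior is Beta(9+k, 5), with mean (9+k)/(9+5+k).
Set (9+k)/(14+k) > 0.83 and solve: k > (0.83·14 − 9)/(1 − 0.83) = 15.412.
The smallest integer exceeding 15.412 is 16, and checking k=16: (25)/(30) = 0.8333 > 0.83.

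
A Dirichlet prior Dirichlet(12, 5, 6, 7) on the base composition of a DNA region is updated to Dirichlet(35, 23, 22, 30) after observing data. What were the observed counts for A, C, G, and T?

counts (23, 18, 16, 23)

For a Dirichlet(α) prior with multinomial counts c, the posterior is Dirichlet(α + c) componentwise.
Counts are posterior − prior componentwise: 35−12=23, 23−5=18, 22−6=16, 30−7=23.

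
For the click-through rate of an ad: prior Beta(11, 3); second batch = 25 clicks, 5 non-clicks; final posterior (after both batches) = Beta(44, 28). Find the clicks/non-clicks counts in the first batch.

8 clicks and 20 non-clicks

Because Beta–binomial updating is additive in the counts, the combined data contributed (α_post−α_prior, β_post−β_prior) successes and failures.
Total across both batches: 44−11=33 clicks, 28−3=25 non-clicks.
Subtract the second batch: 33−25=8 clicks and 25−5=20 non-clicks.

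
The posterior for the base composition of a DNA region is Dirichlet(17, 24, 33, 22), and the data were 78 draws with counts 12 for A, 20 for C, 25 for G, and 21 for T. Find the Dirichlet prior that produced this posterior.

For a Dirichlet(α) prior with multinomial counts c, the posterior is Dirichlet(α + c) componentwise.
Subtract each count from the matching posterior parameter: 17−12=5, 24−20=4, 33−25=8, 22−21=1.

Dirichlet(5, 4, 8, 1)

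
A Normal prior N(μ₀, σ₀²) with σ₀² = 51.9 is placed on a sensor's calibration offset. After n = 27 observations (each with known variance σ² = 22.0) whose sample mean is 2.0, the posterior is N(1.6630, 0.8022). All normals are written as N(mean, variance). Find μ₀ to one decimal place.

μ₀ = -19.8

With known observation variance, the Normal–Normal posterior has precision τ_n = τ₀ + n/σ² and mean μ_n = (τ₀μ₀ + (n/σ²)x̄)/τ_n.
Here τ₀ = 1/51.9 = 0.019268 and τ_data = 27/22.0 = 1.227273, so τ_n = 1.246541.
Rearranging for μ₀: μ₀ = (μ_n·τ_n − τ_data·x̄)/τ₀ = (1.6630·1.246541 − 1.227273·2.0) / 0.019268 = -0.381548/0.019268 ≈ -19.8.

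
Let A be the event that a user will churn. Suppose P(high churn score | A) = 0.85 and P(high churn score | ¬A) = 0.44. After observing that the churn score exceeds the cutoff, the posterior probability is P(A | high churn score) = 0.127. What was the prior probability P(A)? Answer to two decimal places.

P(A) = 0.07

Bayes' rule in odds form gives O(A|E) = O(A)·[P(E|A)/P(E|¬A)], hence O(A) = O(A|E)/LR.
Posterior odds = 0.127/(1−0.127) = 0.1455. LR = 0.85/0.44 = 1.9318.
Prior odds = 0.1455/1.9318 = 0.0753, so P(A) = 0.0753/(1+0.0753) ≈ 0.07.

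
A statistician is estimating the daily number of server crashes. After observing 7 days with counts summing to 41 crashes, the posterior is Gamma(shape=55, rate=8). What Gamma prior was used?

Gamma–Poisson conjugacy: posterior shape = α + Σxᵢ, posterior rate = β + n.
So α = 55 − 41 = 14 and β = 8 − 7 = 1.

Gamma(shape=14, rate=1)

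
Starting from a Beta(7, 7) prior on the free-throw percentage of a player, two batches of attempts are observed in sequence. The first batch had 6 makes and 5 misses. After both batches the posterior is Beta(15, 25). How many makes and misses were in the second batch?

2 makes and 13 misses

Sequential conjugate updates are equivalent to a single update on the pooled data, so total successes = posterior α − prior α and total failures = posterior β − prior β.
Total across both batches: 15−7=8 makes, 25−7=18 misses.
Subtract the first batch: 8−6=2 makes and 18−5=13 misses.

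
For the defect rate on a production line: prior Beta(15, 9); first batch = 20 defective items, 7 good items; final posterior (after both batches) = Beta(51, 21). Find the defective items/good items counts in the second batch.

16 defective items and 5 good items

Sequential conjugate updates are equivalent to a single update on the pooled data, so total successes = posterior α − prior α and total failures = posterior β − prior β.
Total across both batches: 51−15=36 defective items, 21−9=12 good items.
Subtract the first batch: 36−20=16 defective items and 12−7=5 good items.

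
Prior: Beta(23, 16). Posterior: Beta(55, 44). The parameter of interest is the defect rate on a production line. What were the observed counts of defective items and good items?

Under Beta–binomial conjugacy the posterior parameters are (α+s, β+f).
Match parameters: s=55−23=32, f=44−16=28.

32 defective items and 28 good items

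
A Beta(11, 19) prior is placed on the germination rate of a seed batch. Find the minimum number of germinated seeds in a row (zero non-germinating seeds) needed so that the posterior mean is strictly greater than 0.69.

k = 32

After k germinated seeds and 0 non-germinating seeds the posterior is Beta(11+k, 19), with mean (11+k)/(11+19+k).
Set (11+k)/(30+k) > 0.69 and solve: k > (0.69·30 − 11)/(1 − 0.69) = 31.290.
The smallest integer exceeding 31.290 is 32.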